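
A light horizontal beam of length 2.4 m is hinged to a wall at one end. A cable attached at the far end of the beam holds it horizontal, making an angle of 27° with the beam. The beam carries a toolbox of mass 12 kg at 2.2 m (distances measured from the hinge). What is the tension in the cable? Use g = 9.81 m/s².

T ≈ 238 N

Take moments about the hinge.
Toolbox: 12 × 9.81 = 117.7 N down at 2.2 m → arm 2.2 m, τ = 117.7 × 2.2 = 258.9 N·m clockwise.
Total clockwise load moment = 258.9 N·m.
The cable tension T acts at 2.4 m; only its component perpendicular to the beam, T sinθ, produces torque. sin 27° = 0.454.
Balancing moments: T × 2.4 × 0.454 = 258.9, giving T = 258.9 / 1.09 = 238 N.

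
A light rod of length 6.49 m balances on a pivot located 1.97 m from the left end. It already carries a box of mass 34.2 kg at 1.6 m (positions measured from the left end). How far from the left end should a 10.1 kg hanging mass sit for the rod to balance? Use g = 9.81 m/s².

x ≈ 3.22 m from the left end

About the pivot (at 1.97 m from the left end):
Box: 34.2 × 9.81 = 335.5 N down at 1.6 m → arm 0.37 m, τ = 335.5 × 0.37 = 124.1 N·m counterclockwise.
Net moment of existing loads = 124.1 N·m counterclockwise.
The hanging mass weighs 10.1 × 9.81 = 99.08 N and must supply an equal clockwise moment, so its lever arm about the pivot is 124.1 / 99.08 = 1.25 m.
That puts it at 1.97 + 1.25 = 3.22 m from the left end.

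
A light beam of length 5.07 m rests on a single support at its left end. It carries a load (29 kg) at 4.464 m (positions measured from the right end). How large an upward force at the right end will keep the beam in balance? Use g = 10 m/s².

Sum moments about the left end (the unknown pivot reaction has zero arm there).
Load: 29 × 10 = 290 N down at 4.464 m → arm 0.606 m, τ = 290 × 0.606 = 175.7 N·m clockwise.
Net moment of the loads = 175.7 N·m clockwise.
The upward force F acts at the right end, arm 5.07 m, giving F × 5.07 counterclockwise.
For rotational equilibrium, F × 5.07 = 175.7, so F = 175.7 / 5.07 = 34.7 N.

F ≈ 34.7 N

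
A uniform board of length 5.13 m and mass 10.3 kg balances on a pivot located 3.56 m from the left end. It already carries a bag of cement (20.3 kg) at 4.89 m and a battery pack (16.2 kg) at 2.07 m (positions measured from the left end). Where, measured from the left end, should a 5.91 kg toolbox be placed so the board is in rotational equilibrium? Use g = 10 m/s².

About the pivot (at 3.56 m from the left end):
Beam weight: 10.3 × 10 = 103 N down at 2.565 m → arm 0.995 m, τ = 103 × 0.995 = 102.5 N·m counterclockwise.
Bag of cement: 20.3 × 10 = 203 N down at 4.89 m → arm 1.33 m, τ = 203 × 1.33 = 270 N·m clockwise.
Battery pack: 16.2 × 10 = 162 N down at 2.07 m → arm 1.49 m, τ = 162 × 1.49 = 241.4 N·m counterclockwise.
Net moment of existing loads = 73.9 N·m counterclockwise.
The toolbox weighs 5.91 × 10 = 59.1 N and must supply an equal clockwise moment, so its lever arm about the pivot is 73.9 / 59.1 = 1.25 m.
That puts it at 3.56 + 1.25 = 4.81 m from the left end.

x ≈ 4.81 m from the left end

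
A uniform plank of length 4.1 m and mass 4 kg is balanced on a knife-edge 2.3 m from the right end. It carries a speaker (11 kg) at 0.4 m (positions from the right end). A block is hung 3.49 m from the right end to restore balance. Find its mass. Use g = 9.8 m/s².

m ≈ 18.4 kg

Taking torques about the knife-edge (at 2.3 m from the right end):
Beam weight: 4 × 9.8 = 39.2 N down at 2.05 m → arm 0.25 m, τ = 39.2 × 0.25 = 9.8 N·m clockwise.
Speaker: 11 × 9.8 = 107.8 N down at 0.4 m → arm 1.9 m, τ = 107.8 × 1.9 = 204.8 N·m clockwise.
Net moment of known loads = 214.6 N·m clockwise.
An unknown mass m at 3.49 m has arm 1.19 m; its moment is m·g·1.19 counterclockwise.
Setting net torque to zero: m × 9.8 × 1.19 = 214.6 → m = 214.6 / (9.8 × 1.19) = 18.4 kg.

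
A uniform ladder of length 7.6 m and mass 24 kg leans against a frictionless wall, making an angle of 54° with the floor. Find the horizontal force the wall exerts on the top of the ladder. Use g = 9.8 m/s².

Sum moments about the foot of the ladder (the floor normal and friction both act there and drop out).
Ladder weight 24×9.8 = 235.2 N acts at 3.8 m along the ladder; its horizontal arm is 3.8·cos54° = 2.234 m → τ = 525.4 N·m clockwise.
Wall normal N acts horizontally at the top; its moment arm is the height L sinθ = 7.6·sin54° = 6.149 m, counterclockwise.
Στ = 0 ⇒ N × 6.149 = 525.4 ⇒ N = 85.4 N.

N_wall ≈ 85.4 N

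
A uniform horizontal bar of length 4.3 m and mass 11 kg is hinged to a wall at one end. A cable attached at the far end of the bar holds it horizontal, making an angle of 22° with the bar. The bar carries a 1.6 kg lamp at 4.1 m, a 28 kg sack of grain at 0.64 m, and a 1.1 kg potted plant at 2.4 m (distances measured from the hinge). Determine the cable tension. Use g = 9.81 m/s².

Choose the hinge as the axis so the unknown hinge reaction has zero arm there.
Beam weight: 11 × 9.81 = 107.9 N down at 2.15 m → arm 2.15 m, τ = 107.9 × 2.15 = 232 N·m clockwise.
Lamp: 1.6 × 9.81 = 15.7 N down at 4.1 m → arm 4.1 m, τ = 15.7 × 4.1 = 64.37 N·m clockwise.
Sack of grain: 28 × 9.81 = 274.7 N down at 0.64 m → arm 0.64 m, τ = 274.7 × 0.64 = 175.8 N·m clockwise.
Potted plant: 1.1 × 9.81 = 10.79 N down at 2.4 m → arm 2.4 m, τ = 10.79 × 2.4 = 25.9 N·m clockwise.
Total clockwise load moment = 498.1 N·m.
The cable tension T acts at 4.3 m; only its component perpendicular to the bar, T sinθ, produces torque. sin 22° = 0.3746.
Στ = 0 ⇒ T × 4.3 × 0.3746 = 498.1 ⇒ T = 498.1 / 1.611 = 309 N.

T ≈ 309 N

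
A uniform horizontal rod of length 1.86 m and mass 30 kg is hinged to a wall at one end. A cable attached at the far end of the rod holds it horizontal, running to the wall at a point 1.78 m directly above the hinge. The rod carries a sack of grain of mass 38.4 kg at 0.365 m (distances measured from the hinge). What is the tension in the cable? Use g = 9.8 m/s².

Taking torques about the hinge:
Beam weight: 30 × 9.8 = 294 N down at 0.93 m → arm 0.93 m, τ = 294 × 0.93 = 273.4 N·m clockwise.
Sack of grain: 38.4 × 9.8 = 376.3 N down at 0.365 m → arm 0.365 m, τ = 376.3 × 0.365 = 137.3 N·m clockwise.
Total clockwise load moment = 410.7 N·m.
The cable tension T acts at 1.86 m; only its component perpendicular to the rod, T sinθ, produces torque. sinθ = h/√(h²+d²) = 1.78/√(1.78²+1.86²) = 0.6914.
Στ = 0 ⇒ T × 1.86 × 0.6914 = 410.7 ⇒ T = 410.7 / 1.286 = 319 N.

T ≈ 319 N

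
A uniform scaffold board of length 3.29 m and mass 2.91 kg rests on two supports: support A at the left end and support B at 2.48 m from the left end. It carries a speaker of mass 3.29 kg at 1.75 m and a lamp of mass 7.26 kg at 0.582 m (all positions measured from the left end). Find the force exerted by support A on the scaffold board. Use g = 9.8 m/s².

R_A ≈ 73.5 N

Choose support B as the axis so its reaction then has zero moment arm.
Beam weight: 2.91 × 9.8 = 28.52 N down at 1.645 m → arm 0.835 m, τ = 28.52 × 0.835 = 23.81 N·m counterclockwise.
Speaker: 3.29 × 9.8 = 32.24 N down at 1.75 m → arm 0.73 m, τ = 32.24 × 0.73 = 23.54 N·m counterclockwise.
Lamp: 7.26 × 9.8 = 71.15 N down at 0.582 m → arm 1.898 m, τ = 71.15 × 1.898 = 135 N·m counterclockwise.
Net load moment about support B = 182.3 N·m counterclockwise.
Reaction R at support A is upward at 0 m, arm 2.48 m → moment R × 2.48 clockwise.
Setting net torque to zero: R × 2.48 = 182.3 → R = 73.5 N.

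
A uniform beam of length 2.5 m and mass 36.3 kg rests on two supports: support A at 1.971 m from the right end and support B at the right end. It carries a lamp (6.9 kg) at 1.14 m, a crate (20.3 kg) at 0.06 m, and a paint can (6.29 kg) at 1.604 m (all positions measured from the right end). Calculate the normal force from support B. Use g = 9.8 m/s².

Choose support A as the axis so its reaction then has zero moment arm.
Beam weight: 36.3 × 9.8 = 355.7 N down at 1.25 m → arm 0.721 m, τ = 355.7 × 0.721 = 256.5 N·m clockwise.
Lamp: 6.9 × 9.8 = 67.62 N down at 1.14 m → arm 0.831 m, τ = 67.62 × 0.831 = 56.19 N·m clockwise.
Crate: 20.3 × 9.8 = 198.9 N down at 0.06 m → arm 1.911 m, τ = 198.9 × 1.911 = 380.1 N·m clockwise.
Paint can: 6.29 × 9.8 = 61.64 N down at 1.604 m → arm 0.367 m, τ = 61.64 × 0.367 = 22.62 N·m clockwise.
Net load moment about support A = 715.4 N·m clockwise.
Reaction R at support B is upward at 0 m, arm 1.971 m → moment R × 1.971 counterclockwise.
Στ = 0 ⇒ R × 1.971 = 715.4 ⇒ R = 363 N.

R_B ≈ 363 N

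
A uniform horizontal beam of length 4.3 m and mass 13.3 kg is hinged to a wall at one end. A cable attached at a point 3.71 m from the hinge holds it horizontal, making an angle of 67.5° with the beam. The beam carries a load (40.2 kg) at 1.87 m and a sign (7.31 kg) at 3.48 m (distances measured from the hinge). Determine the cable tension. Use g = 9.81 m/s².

T ≈ 370 N

Sum moments about the hinge (the unknown hinge reaction has zero arm there).
Beam weight: 13.3 × 9.81 = 130.5 N down at 2.15 m → arm 2.15 m, τ = 130.5 × 2.15 = 280.6 N·m clockwise.
Load: 40.2 × 9.81 = 394.4 N down at 1.87 m → arm 1.87 m, τ = 394.4 × 1.87 = 737.5 N·m clockwise.
Sign: 7.31 × 9.81 = 71.71 N down at 3.48 m → arm 3.48 m, τ = 71.71 × 3.48 = 249.6 N·m clockwise.
Total clockwise load moment = 1268 N·m.
The cable tension T acts at 3.71 m; only its component perpendicular to the beam, T sinθ, produces torque. sin 67.5° = 0.9239.
Στ = 0 ⇒ T × 3.71 × 0.9239 = 1268 ⇒ T = 1268 / 3.428 = 370 N.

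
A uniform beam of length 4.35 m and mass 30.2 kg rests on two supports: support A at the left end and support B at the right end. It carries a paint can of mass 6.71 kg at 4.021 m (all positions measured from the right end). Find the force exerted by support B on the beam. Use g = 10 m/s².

R_B ≈ 156 N

Taking torques about support A:
Beam weight: 30.2 × 10 = 302 N down at 2.175 m → arm 2.175 m, τ = 302 × 2.175 = 656.8 N·m clockwise.
Paint can: 6.71 × 10 = 67.1 N down at 4.021 m → arm 0.329 m, τ = 67.1 × 0.329 = 22.08 N·m clockwise.
Net load moment about support A = 678.9 N·m clockwise.
Reaction R at support B is upward at 0 m, arm 4.35 m → moment R × 4.35 counterclockwise.
Balancing moments: R × 4.35 = 678.9, giving R = 156 N.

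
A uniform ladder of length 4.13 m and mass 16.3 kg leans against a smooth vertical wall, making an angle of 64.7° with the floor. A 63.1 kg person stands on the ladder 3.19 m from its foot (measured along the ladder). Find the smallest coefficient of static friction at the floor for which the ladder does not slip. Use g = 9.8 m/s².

μ_min ≈ 0.339

Take moments about the foot of the ladder.
Ladder weight 16.3×9.8 = 159.7 N acts at 2.065 m along the ladder; its horizontal arm is 2.065·cos64.7° = 0.8825 m → τ = 140.9 N·m clockwise.
Person: 63.1×9.8 = 618.4 N at 3.19 m → arm 1.363 m → τ = 842.9 N·m clockwise.
Wall normal N acts horizontally at the top; its moment arm is the height L sinθ = 4.13·sin64.7° = 3.734 m, counterclockwise.
Στ = 0 ⇒ N × 3.734 = 983.8 ⇒ N = 263.5 N.
ΣFx = 0 ⇒ f = N_wall = 263.5 N. ΣFy = 0 ⇒ N_floor = 778.1 N.
μ_min = f / N_floor = 263.5 / 778.1 = 0.339.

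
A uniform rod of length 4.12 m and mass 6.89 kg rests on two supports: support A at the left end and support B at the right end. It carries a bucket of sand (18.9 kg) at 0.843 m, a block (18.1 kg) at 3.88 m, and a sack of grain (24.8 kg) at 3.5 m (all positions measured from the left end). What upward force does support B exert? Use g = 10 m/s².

R_B ≈ 454 N

About support A:
Beam weight: 6.89 × 10 = 68.9 N down at 2.06 m → arm 2.06 m, τ = 68.9 × 2.06 = 141.9 N·m clockwise.
Bucket of sand: 18.9 × 10 = 189 N down at 0.843 m → arm 0.843 m, τ = 189 × 0.843 = 159.3 N·m clockwise.
Block: 18.1 × 10 = 181 N down at 3.88 m → arm 3.88 m, τ = 181 × 3.88 = 702.3 N·m clockwise.
Sack of grain: 24.8 × 10 = 248 N down at 3.5 m → arm 3.5 m, τ = 248 × 3.5 = 868 N·m clockwise.
Net load moment about support A = 1872 N·m clockwise.
Reaction R at support B is upward at 4.12 m, arm 4.12 m → moment R × 4.12 counterclockwise.
Setting net torque to zero: R × 4.12 = 1872 → R = 454 N.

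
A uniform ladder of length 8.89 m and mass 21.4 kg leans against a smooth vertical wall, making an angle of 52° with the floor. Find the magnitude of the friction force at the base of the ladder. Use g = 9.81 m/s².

f ≈ 82 N

Taking torques about the foot of the ladder:
Ladder weight 21.4×9.81 = 209.9 N acts at 4.445 m along the ladder; its horizontal arm is 4.445·cos52° = 2.737 m → τ = 574.5 N·m clockwise.
Wall normal N acts horizontally at the top; its moment arm is the height L sinθ = 8.89·sin52° = 7.005 m, counterclockwise.
For rotational equilibrium, N × 7.005 = 574.5, so N = 82 N.
ΣFx = 0: friction at the foot balances the wall's push, so f = N_wall = 82 N.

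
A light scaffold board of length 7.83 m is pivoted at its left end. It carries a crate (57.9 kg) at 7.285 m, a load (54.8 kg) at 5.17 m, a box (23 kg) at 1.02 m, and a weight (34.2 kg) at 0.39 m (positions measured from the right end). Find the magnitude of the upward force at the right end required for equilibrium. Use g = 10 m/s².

F ≈ 751 N

Take moments about the left end.
Crate: 57.9 × 10 = 579 N down at 7.285 m → arm 0.545 m, τ = 579 × 0.545 = 315.6 N·m clockwise.
Load: 54.8 × 10 = 548 N down at 5.17 m → arm 2.66 m, τ = 548 × 2.66 = 1458 N·m clockwise.
Box: 23 × 10 = 230 N down at 1.02 m → arm 6.81 m, τ = 230 × 6.81 = 1566 N·m clockwise.
Weight: 34.2 × 10 = 342 N down at 0.39 m → arm 7.44 m, τ = 342 × 7.44 = 2544 N·m clockwise.
Net moment of the loads = 5884 N·m clockwise.
The upward force F acts at the right end, arm 7.83 m, giving F × 7.83 counterclockwise.
Στ = 0 ⇒ F × 7.83 = 5884 ⇒ F = 5884 / 7.83 = 751 N.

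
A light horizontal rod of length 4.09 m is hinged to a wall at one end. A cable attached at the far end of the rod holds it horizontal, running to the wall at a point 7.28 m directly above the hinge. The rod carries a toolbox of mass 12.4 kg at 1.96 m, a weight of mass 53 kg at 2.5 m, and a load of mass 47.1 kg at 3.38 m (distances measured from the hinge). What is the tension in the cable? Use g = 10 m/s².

T ≈ 886 N

Choose the hinge as the axis so the unknown hinge reaction has zero arm there.
Toolbox: 12.4 × 10 = 124 N down at 1.96 m → arm 1.96 m, τ = 124 × 1.96 = 243 N·m clockwise.
Weight: 53 × 10 = 530 N down at 2.5 m → arm 2.5 m, τ = 530 × 2.5 = 1325 N·m clockwise.
Load: 47.1 × 10 = 471 N down at 3.38 m → arm 3.38 m, τ = 471 × 3.38 = 1592 N·m clockwise.
Total clockwise load moment = 3160 N·m.
The cable tension T acts at 4.09 m; only its component perpendicular to the rod, T sinθ, produces torque. sinθ = h/√(h²+d²) = 7.28/√(7.28²+4.09²) = 0.8718.
Στ = 0 ⇒ T × 4.09 × 0.8718 = 3160 ⇒ T = 3160 / 3.566 = 886 N.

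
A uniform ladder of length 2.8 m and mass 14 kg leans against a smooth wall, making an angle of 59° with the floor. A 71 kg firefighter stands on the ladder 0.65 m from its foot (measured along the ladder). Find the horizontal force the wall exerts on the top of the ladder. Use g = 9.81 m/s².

N_wall ≈ 138 N

Sum moments about the foot of the ladder (the floor normal and friction both act there and drop out).
Ladder weight 14×9.81 = 137.3 N acts at 1.4 m along the ladder; its horizontal arm is 1.4·cos59° = 0.7211 m → τ = 99.01 N·m clockwise.
Firefighter: 71×9.81 = 696.5 N at 0.65 m → arm 0.3348 m → τ = 233.2 N·m clockwise.
Wall normal N acts horizontally at the top; its moment arm is the height L sinθ = 2.8·sin59° = 2.4 m, counterclockwise.
Setting net torque to zero: N × 2.4 = 332.2 → N = 138 N.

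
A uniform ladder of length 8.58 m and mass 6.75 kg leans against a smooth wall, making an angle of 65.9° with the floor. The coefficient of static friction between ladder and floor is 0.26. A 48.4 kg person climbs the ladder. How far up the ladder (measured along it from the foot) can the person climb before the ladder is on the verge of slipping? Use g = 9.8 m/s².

About the foot of the ladder:
Ladder weight 6.75×9.8 = 66.15 N acts at 4.29 m along the ladder; its horizontal arm is 4.29·cos65.9° = 1.752 m → τ = 115.9 N·m clockwise.
Person weight 48.4×9.8 = 474.3 N at distance d → arm d·cos65.9° → τ = 474.3·d·0.4083 clockwise.
Wall normal N at the top has arm L sinθ = 7.832 m counterclockwise, so Στ = 0 gives N·7.832 = 115.9 + 193.7·d.
ΣFy = 0 ⇒ N_floor = 540.5 N, so the maximum friction is μ_s·N_floor = 0.26×540.5 = 140.5 N. ΣFx = 0 ⇒ N_wall = f, so at the slipping point N = 140.5 N.
Substituting: 140.5×7.832 = 115.9 + 193.7·d ⇒ d = (1100 − 115.9) / 193.7 = 5.08 m.

d ≈ 5.08 m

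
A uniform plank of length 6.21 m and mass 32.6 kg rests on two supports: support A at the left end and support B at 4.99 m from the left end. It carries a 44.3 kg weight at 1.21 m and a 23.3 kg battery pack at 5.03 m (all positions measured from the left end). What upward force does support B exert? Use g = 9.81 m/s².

Take moments about support A.
Beam weight: 32.6 × 9.81 = 319.8 N down at 3.105 m → arm 3.105 m, τ = 319.8 × 3.105 = 993 N·m clockwise.
Weight: 44.3 × 9.81 = 434.6 N down at 1.21 m → arm 1.21 m, τ = 434.6 × 1.21 = 525.9 N·m clockwise.
Battery pack: 23.3 × 9.81 = 228.6 N down at 5.03 m → arm 5.03 m, τ = 228.6 × 5.03 = 1150 N·m clockwise.
Net load moment about support A = 2669 N·m clockwise.
Reaction R at support B is upward at 4.99 m, arm 4.99 m → moment R × 4.99 counterclockwise.
For rotational equilibrium, R × 4.99 = 2669, so R = 535 N.

R_B ≈ 535 N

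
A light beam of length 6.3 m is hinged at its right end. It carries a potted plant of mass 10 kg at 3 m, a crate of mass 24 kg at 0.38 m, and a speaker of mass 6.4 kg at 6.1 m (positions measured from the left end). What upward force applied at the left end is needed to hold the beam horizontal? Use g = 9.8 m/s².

F ≈ 274 N

Taking torques about the right end:
Potted plant: 10 × 9.8 = 98 N down at 3 m → arm 3.3 m, τ = 98 × 3.3 = 323.4 N·m counterclockwise.
Crate: 24 × 9.8 = 235.2 N down at 0.38 m → arm 5.92 m, τ = 235.2 × 5.92 = 1392 N·m counterclockwise.
Speaker: 6.4 × 9.8 = 62.72 N down at 6.1 m → arm 0.2 m, τ = 62.72 × 0.2 = 12.54 N·m counterclockwise.
Net moment of the loads = 1728 N·m counterclockwise.
The upward force F acts at the left end, arm 6.3 m, giving F × 6.3 clockwise.
Balancing moments: F × 6.3 = 1728, giving F = 1728 / 6.3 = 274 N.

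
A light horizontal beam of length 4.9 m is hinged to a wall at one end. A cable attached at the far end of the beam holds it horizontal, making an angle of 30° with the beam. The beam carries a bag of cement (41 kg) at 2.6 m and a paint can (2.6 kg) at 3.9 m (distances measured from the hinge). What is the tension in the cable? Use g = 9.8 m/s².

T ≈ 467 N

Sum moments about the hinge (the unknown hinge reaction has zero arm there).
Bag of cement: 41 × 9.8 = 401.8 N down at 2.6 m → arm 2.6 m, τ = 401.8 × 2.6 = 1045 N·m clockwise.
Paint can: 2.6 × 9.8 = 25.48 N down at 3.9 m → arm 3.9 m, τ = 25.48 × 3.9 = 99.37 N·m clockwise.
Total clockwise load moment = 1144 N·m.
The cable tension T acts at 4.9 m; only its component perpendicular to the beam, T sinθ, produces torque. sin 30° = 0.5.
Balancing moments: T × 4.9 × 0.5 = 1144, giving T = 1144 / 2.45 = 467 N.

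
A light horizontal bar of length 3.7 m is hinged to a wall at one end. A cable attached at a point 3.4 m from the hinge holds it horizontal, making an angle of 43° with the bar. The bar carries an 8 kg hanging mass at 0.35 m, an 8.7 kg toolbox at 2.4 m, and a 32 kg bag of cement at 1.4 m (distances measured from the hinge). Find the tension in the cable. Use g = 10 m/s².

T ≈ 295 N

Taking torques about the hinge:
Hanging mass: 8 × 10 = 80 N down at 0.35 m → arm 0.35 m, τ = 80 × 0.35 = 28 N·m clockwise.
Toolbox: 8.7 × 10 = 87 N down at 2.4 m → arm 2.4 m, τ = 87 × 2.4 = 208.8 N·m clockwise.
Bag of cement: 32 × 10 = 320 N down at 1.4 m → arm 1.4 m, τ = 320 × 1.4 = 448 N·m clockwise.
Total clockwise load moment = 684.8 N·m.
The cable tension T acts at 3.4 m; only its component perpendicular to the bar, T sinθ, produces torque. sin 43° = 0.682.
Στ = 0 ⇒ T × 3.4 × 0.682 = 684.8 ⇒ T = 684.8 / 2.319 = 295 N.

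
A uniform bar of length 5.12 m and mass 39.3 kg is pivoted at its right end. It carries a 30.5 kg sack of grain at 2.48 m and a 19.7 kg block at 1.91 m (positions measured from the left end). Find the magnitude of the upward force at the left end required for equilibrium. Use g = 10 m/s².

Sum moments about the right end (the unknown pivot reaction has zero arm there).
Beam weight: 39.3 × 10 = 393 N down at 2.56 m → arm 2.56 m, τ = 393 × 2.56 = 1006 N·m counterclockwise.
Sack of grain: 30.5 × 10 = 305 N down at 2.48 m → arm 2.64 m, τ = 305 × 2.64 = 805.2 N·m counterclockwise.
Block: 19.7 × 10 = 197 N down at 1.91 m → arm 3.21 m, τ = 197 × 3.21 = 632.4 N·m counterclockwise.
Net moment of the loads = 2444 N·m counterclockwise.
The upward force F acts at the left end, arm 5.12 m, giving F × 5.12 clockwise.
For rotational equilibrium, F × 5.12 = 2444, so F = 2444 / 5.12 = 477 N.

F ≈ 477 N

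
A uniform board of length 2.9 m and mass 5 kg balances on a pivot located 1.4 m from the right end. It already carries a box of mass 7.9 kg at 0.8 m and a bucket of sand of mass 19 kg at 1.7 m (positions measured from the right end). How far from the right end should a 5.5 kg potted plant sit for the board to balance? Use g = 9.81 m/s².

Sum moments about the pivot (at 1.4 m from the right end) (the support reaction has zero arm there).
Beam weight: 5 × 9.81 = 49.05 N down at 1.45 m → arm 0.05 m, τ = 49.05 × 0.05 = 2.453 N·m counterclockwise.
Box: 7.9 × 9.81 = 77.5 N down at 0.8 m → arm 0.6 m, τ = 77.5 × 0.6 = 46.5 N·m clockwise.
Bucket of sand: 19 × 9.81 = 186.4 N down at 1.7 m → arm 0.3 m, τ = 186.4 × 0.3 = 55.92 N·m counterclockwise.
Net moment of existing loads = 11.87 N·m counterclockwise.
The potted plant weighs 5.5 × 9.81 = 53.96 N and must supply an equal clockwise moment, so its lever arm about the pivot is 11.87 / 53.96 = 0.22 m.
That puts it at 1.4 − 0.22 = 1.18 m from the right end.

x ≈ 1.18 m from the right end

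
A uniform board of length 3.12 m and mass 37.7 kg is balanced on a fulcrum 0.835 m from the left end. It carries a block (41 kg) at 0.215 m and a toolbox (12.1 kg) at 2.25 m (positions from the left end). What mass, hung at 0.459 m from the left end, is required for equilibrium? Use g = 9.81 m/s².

m ≈ 50.6 kg

Take moments about the fulcrum (at 0.835 m from the left end).
Beam weight: 37.7 × 9.81 = 369.8 N down at 1.56 m → arm 0.725 m, τ = 369.8 × 0.725 = 268.1 N·m clockwise.
Block: 41 × 9.81 = 402.2 N down at 0.215 m → arm 0.62 m, τ = 402.2 × 0.62 = 249.4 N·m counterclockwise.
Toolbox: 12.1 × 9.81 = 118.7 N down at 2.25 m → arm 1.415 m, τ = 118.7 × 1.415 = 168 N·m clockwise.
Net moment of known loads = 186.7 N·m clockwise.
An unknown mass m at 0.459 m has arm 0.376 m; its moment is m·g·0.376 counterclockwise.
Στ = 0 ⇒ m × 9.81 × 0.376 = 186.7 ⇒ m = 186.7 / (9.81 × 0.376) = 50.6 kg.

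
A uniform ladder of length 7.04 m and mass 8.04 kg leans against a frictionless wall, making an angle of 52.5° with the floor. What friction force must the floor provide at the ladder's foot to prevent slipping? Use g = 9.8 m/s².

f ≈ 30.2 N

Sum moments about the foot of the ladder (the floor normal and friction both act there and drop out).
Ladder weight 8.04×9.8 = 78.79 N acts at 3.52 m along the ladder; its horizontal arm is 3.52·cos52.5° = 2.143 m → τ = 168.8 N·m clockwise.
Wall normal N acts horizontally at the top; its moment arm is the height L sinθ = 7.04·sin52.5° = 5.585 m, counterclockwise.
Setting net torque to zero: N × 5.585 = 168.8 → N = 30.2 N.
ΣFx = 0: friction at the foot balances the wall's push, so f = N_wall = 30.2 N.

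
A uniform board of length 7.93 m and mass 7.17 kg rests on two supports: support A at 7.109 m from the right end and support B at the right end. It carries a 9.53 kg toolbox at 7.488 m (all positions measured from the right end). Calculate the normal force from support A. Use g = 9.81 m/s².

R_A ≈ 138 N

Taking torques about support B:
Beam weight: 7.17 × 9.81 = 70.34 N down at 3.965 m → arm 3.965 m, τ = 70.34 × 3.965 = 278.9 N·m counterclockwise.
Toolbox: 9.53 × 9.81 = 93.49 N down at 7.488 m → arm 7.488 m, τ = 93.49 × 7.488 = 700.1 N·m counterclockwise.
Net load moment about support B = 979 N·m counterclockwise.
Reaction R at support A is upward at 7.109 m, arm 7.109 m → moment R × 7.109 clockwise.
Balancing moments: R × 7.109 = 979, giving R = 138 N.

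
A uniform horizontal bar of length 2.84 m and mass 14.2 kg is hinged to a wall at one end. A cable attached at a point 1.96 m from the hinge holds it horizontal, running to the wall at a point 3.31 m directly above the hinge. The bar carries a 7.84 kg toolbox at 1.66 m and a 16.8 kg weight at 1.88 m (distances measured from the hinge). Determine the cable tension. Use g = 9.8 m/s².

T ≈ 376 N

Sum moments about the hinge (the unknown hinge reaction has zero arm there).
Beam weight: 14.2 × 9.8 = 139.2 N down at 1.42 m → arm 1.42 m, τ = 139.2 × 1.42 = 197.7 N·m clockwise.
Toolbox: 7.84 × 9.8 = 76.83 N down at 1.66 m → arm 1.66 m, τ = 76.83 × 1.66 = 127.5 N·m clockwise.
Weight: 16.8 × 9.8 = 164.6 N down at 1.88 m → arm 1.88 m, τ = 164.6 × 1.88 = 309.4 N·m clockwise.
Total clockwise load moment = 634.6 N·m.
The cable tension T acts at 1.96 m; only its component perpendicular to the bar, T sinθ, produces torque. sinθ = h/√(h²+d²) = 3.31/√(3.31²+1.96²) = 0.8605.
Στ = 0 ⇒ T × 1.96 × 0.8605 = 634.6 ⇒ T = 634.6 / 1.687 = 376 N.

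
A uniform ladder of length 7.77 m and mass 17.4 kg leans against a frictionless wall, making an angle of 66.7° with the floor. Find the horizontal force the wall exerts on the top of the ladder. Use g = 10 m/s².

About the foot of the ladder:
Ladder weight 17.4×10 = 174 N acts at 3.885 m along the ladder; its horizontal arm is 3.885·cos66.7° = 1.537 m → τ = 267.4 N·m clockwise.
Wall normal N acts horizontally at the top; its moment arm is the height L sinθ = 7.77·sin66.7° = 7.136 m, counterclockwise.
For rotational equilibrium, N × 7.136 = 267.4, so N = 37.5 N.

N_wall ≈ 37.5 N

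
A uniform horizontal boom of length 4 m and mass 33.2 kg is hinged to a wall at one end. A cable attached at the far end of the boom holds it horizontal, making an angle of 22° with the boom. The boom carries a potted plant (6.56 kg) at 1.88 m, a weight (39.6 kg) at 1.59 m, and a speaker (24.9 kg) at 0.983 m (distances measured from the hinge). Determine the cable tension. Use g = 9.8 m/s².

T ≈ 1090 N

Take moments about the hinge.
Beam weight: 33.2 × 9.8 = 325.4 N down at 2 m → arm 2 m, τ = 325.4 × 2 = 650.8 N·m clockwise.
Potted plant: 6.56 × 9.8 = 64.29 N down at 1.88 m → arm 1.88 m, τ = 64.29 × 1.88 = 120.9 N·m clockwise.
Weight: 39.6 × 9.8 = 388.1 N down at 1.59 m → arm 1.59 m, τ = 388.1 × 1.59 = 617.1 N·m clockwise.
Speaker: 24.9 × 9.8 = 244 N down at 0.983 m → arm 0.983 m, τ = 244 × 0.983 = 239.9 N·m clockwise.
Total clockwise load moment = 1629 N·m.
The cable tension T acts at 4 m; only its component perpendicular to the boom, T sinθ, produces torque. sin 22° = 0.3746.
Setting net torque to zero: T × 4 × 0.3746 = 1629 → T = 1629 / 1.498 = 1090 N.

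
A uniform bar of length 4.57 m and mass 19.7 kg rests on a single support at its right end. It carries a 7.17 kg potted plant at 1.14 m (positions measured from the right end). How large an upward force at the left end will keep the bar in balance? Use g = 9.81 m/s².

F ≈ 114 N

Sum moments about the right end (the unknown pivot reaction has zero arm there).
Beam weight: 19.7 × 9.81 = 193.3 N down at 2.285 m → arm 2.285 m, τ = 193.3 × 2.285 = 441.7 N·m counterclockwise.
Potted plant: 7.17 × 9.81 = 70.34 N down at 1.14 m → arm 1.14 m, τ = 70.34 × 1.14 = 80.19 N·m counterclockwise.
Net moment of the loads = 521.9 N·m counterclockwise.
The upward force F acts at the left end, arm 4.57 m, giving F × 4.57 clockwise.
Balancing moments: F × 4.57 = 521.9, giving F = 521.9 / 4.57 = 114 N.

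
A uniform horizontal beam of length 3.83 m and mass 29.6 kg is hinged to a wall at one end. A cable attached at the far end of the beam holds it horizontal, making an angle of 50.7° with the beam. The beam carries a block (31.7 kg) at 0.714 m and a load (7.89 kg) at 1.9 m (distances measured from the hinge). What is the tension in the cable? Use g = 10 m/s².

Sum moments about the hinge (the unknown hinge reaction has zero arm there).
Beam weight: 29.6 × 10 = 296 N down at 1.915 m → arm 1.915 m, τ = 296 × 1.915 = 566.8 N·m clockwise.
Block: 31.7 × 10 = 317 N down at 0.714 m → arm 0.714 m, τ = 317 × 0.714 = 226.3 N·m clockwise.
Load: 7.89 × 10 = 78.9 N down at 1.9 m → arm 1.9 m, τ = 78.9 × 1.9 = 149.9 N·m clockwise.
Total clockwise load moment = 943 N·m.
The cable tension T acts at 3.83 m; only its component perpendicular to the beam, T sinθ, produces torque. sin 50.7° = 0.7738.
For rotational equilibrium, T × 3.83 × 0.7738 = 943, so T = 943 / 2.964 = 318 N.

T ≈ 318 N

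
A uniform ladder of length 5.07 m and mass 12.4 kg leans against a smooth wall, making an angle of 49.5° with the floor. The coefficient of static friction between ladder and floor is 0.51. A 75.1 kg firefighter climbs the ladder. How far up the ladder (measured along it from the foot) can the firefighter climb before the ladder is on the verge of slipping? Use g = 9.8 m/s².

About the foot of the ladder:
Ladder weight 12.4×9.8 = 121.5 N acts at 2.535 m along the ladder; its horizontal arm is 2.535·cos49.5° = 1.646 m → τ = 200 N·m clockwise.
Firefighter weight 75.1×9.8 = 736 N at distance d → arm d·cos49.5° → τ = 736·d·0.6494 clockwise.
Wall normal N at the top has arm L sinθ = 3.855 m counterclockwise, so Στ = 0 gives N·3.855 = 200 + 478·d.
ΣFy = 0 ⇒ N_floor = 857.5 N, so the maximum friction is μ_s·N_floor = 0.51×857.5 = 437.3 N. ΣFx = 0 ⇒ N_wall = f, so at the slipping point N = 437.3 N.
Substituting: 437.3×3.855 = 200 + 478·d ⇒ d = (1686 − 200) / 478 = 3.11 m.

d ≈ 3.11 m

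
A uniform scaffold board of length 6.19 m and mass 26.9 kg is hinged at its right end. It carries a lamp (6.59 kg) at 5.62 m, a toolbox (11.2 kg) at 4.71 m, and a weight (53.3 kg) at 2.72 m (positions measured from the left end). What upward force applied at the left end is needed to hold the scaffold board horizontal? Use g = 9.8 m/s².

Taking torques about the right end:
Beam weight: 26.9 × 9.8 = 263.6 N down at 3.095 m → arm 3.095 m, τ = 263.6 × 3.095 = 815.8 N·m counterclockwise.
Lamp: 6.59 × 9.8 = 64.58 N down at 5.62 m → arm 0.57 m, τ = 64.58 × 0.57 = 36.81 N·m counterclockwise.
Toolbox: 11.2 × 9.8 = 109.8 N down at 4.71 m → arm 1.48 m, τ = 109.8 × 1.48 = 162.5 N·m counterclockwise.
Weight: 53.3 × 9.8 = 522.3 N down at 2.72 m → arm 3.47 m, τ = 522.3 × 3.47 = 1812 N·m counterclockwise.
Net moment of the loads = 2827 N·m counterclockwise.
The upward force F acts at the left end, arm 6.19 m, giving F × 6.19 clockwise.
Setting net torque to zero: F × 6.19 = 2827 → F = 2827 / 6.19 = 457 N.

F ≈ 457 N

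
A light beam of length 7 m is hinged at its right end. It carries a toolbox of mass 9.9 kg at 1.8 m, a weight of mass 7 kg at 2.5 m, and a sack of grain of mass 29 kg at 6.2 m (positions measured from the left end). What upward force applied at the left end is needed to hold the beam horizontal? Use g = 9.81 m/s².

F ≈ 149 N

Taking torques about the right end:
Toolbox: 9.9 × 9.81 = 97.12 N down at 1.8 m → arm 5.2 m, τ = 97.12 × 5.2 = 505 N·m counterclockwise.
Weight: 7 × 9.81 = 68.67 N down at 2.5 m → arm 4.5 m, τ = 68.67 × 4.5 = 309 N·m counterclockwise.
Sack of grain: 29 × 9.81 = 284.5 N down at 6.2 m → arm 0.8 m, τ = 284.5 × 0.8 = 227.6 N·m counterclockwise.
Net moment of the loads = 1042 N·m counterclockwise.
The upward force F acts at the left end, arm 7 m, giving F × 7 clockwise.
Setting net torque to zero: F × 7 = 1042 → F = 1042 / 7 = 149 N.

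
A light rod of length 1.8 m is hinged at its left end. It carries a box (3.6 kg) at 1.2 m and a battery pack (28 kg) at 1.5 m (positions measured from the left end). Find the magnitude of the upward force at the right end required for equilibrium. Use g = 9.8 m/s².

About the left end:
Box: 3.6 × 9.8 = 35.28 N down at 1.2 m → arm 1.2 m, τ = 35.28 × 1.2 = 42.34 N·m clockwise.
Battery pack: 28 × 9.8 = 274.4 N down at 1.5 m → arm 1.5 m, τ = 274.4 × 1.5 = 411.6 N·m clockwise.
Net moment of the loads = 453.9 N·m clockwise.
The upward force F acts at the right end, arm 1.8 m, giving F × 1.8 counterclockwise.
Balancing moments: F × 1.8 = 453.9, giving F = 453.9 / 1.8 = 252 N.

F ≈ 252 N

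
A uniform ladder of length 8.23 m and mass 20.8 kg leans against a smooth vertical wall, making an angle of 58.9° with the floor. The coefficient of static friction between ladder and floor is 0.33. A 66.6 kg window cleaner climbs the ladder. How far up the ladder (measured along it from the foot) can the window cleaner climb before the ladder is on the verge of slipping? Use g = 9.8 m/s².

Take moments about the foot of the ladder.
Ladder weight 20.8×9.8 = 203.8 N acts at 4.115 m along the ladder; its horizontal arm is 4.115·cos58.9° = 2.126 m → τ = 433.3 N·m clockwise.
Window cleaner weight 66.6×9.8 = 652.7 N at distance d → arm d·cos58.9° → τ = 652.7·d·0.5165 clockwise.
Wall normal N at the top has arm L sinθ = 7.047 m counterclockwise, so Στ = 0 gives N·7.047 = 433.3 + 337.1·d.
ΣFy = 0 ⇒ N_floor = 856.5 N, so the maximum friction is μ_s·N_floor = 0.33×856.5 = 282.6 N. ΣFx = 0 ⇒ N_wall = f, so at the slipping point N = 282.6 N.
Substituting: 282.6×7.047 = 433.3 + 337.1·d ⇒ d = (1991 − 433.3) / 337.1 = 4.62 m.

d ≈ 4.62 m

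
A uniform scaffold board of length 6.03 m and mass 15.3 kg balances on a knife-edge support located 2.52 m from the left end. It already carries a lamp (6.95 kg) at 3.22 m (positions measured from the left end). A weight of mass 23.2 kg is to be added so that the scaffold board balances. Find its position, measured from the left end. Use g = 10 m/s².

About the knife-edge support (at 2.52 m from the left end):
Beam weight: 15.3 × 10 = 153 N down at 3.015 m → arm 0.495 m, τ = 153 × 0.495 = 75.73 N·m clockwise.
Lamp: 6.95 × 10 = 69.5 N down at 3.22 m → arm 0.7 m, τ = 69.5 × 0.7 = 48.65 N·m clockwise.
Net moment of existing loads = 124.4 N·m clockwise.
The weight weighs 23.2 × 10 = 232 N and must supply an equal counterclockwise moment, so its lever arm about the knife-edge support is 124.4 / 232 = 0.536 m.
That puts it at 2.52 − 0.536 = 1.98 m from the left end.

x ≈ 1.98 m from the left end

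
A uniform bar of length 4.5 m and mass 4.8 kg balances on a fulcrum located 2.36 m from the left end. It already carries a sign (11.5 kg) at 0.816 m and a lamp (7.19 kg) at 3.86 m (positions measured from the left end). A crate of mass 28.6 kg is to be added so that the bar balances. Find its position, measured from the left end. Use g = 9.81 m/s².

Take moments about the fulcrum (at 2.36 m from the left end).
Beam weight: 4.8 × 9.81 = 47.09 N down at 2.25 m → arm 0.11 m, τ = 47.09 × 0.11 = 5.18 N·m counterclockwise.
Sign: 11.5 × 9.81 = 112.8 N down at 0.816 m → arm 1.544 m, τ = 112.8 × 1.544 = 174.2 N·m counterclockwise.
Lamp: 7.19 × 9.81 = 70.53 N down at 3.86 m → arm 1.5 m, τ = 70.53 × 1.5 = 105.8 N·m clockwise.
Net moment of existing loads = 73.58 N·m counterclockwise.
The crate weighs 28.6 × 9.81 = 280.6 N and must supply an equal clockwise moment, so its lever arm about the fulcrum is 73.58 / 280.6 = 0.262 m.
That puts it at 2.36 + 0.262 = 2.62 m from the left end.

x ≈ 2.62 m from the left end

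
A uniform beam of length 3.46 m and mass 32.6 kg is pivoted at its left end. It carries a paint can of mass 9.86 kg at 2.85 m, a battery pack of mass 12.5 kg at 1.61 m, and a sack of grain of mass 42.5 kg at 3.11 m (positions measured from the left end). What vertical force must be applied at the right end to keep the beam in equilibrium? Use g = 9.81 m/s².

F ≈ 671 N

Taking torques about the left end:
Beam weight: 32.6 × 9.81 = 319.8 N down at 1.73 m → arm 1.73 m, τ = 319.8 × 1.73 = 553.3 N·m clockwise.
Paint can: 9.86 × 9.81 = 96.73 N down at 2.85 m → arm 2.85 m, τ = 96.73 × 2.85 = 275.7 N·m clockwise.
Battery pack: 12.5 × 9.81 = 122.6 N down at 1.61 m → arm 1.61 m, τ = 122.6 × 1.61 = 197.4 N·m clockwise.
Sack of grain: 42.5 × 9.81 = 416.9 N down at 3.11 m → arm 3.11 m, τ = 416.9 × 3.11 = 1297 N·m clockwise.
Net moment of the loads = 2323 N·m clockwise.
The upward force F acts at the right end, arm 3.46 m, giving F × 3.46 counterclockwise.
Balancing moments: F × 3.46 = 2323, giving F = 2323 / 3.46 = 671 N.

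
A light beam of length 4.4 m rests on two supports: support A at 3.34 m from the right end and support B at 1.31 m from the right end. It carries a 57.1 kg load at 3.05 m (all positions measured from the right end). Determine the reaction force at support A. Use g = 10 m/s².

R_A ≈ 489 N

Take moments about support B.
Load: 57.1 × 10 = 571 N down at 3.05 m → arm 1.74 m, τ = 571 × 1.74 = 993.5 N·m counterclockwise.
Net load moment about support B = 993.5 N·m counterclockwise.
Reaction R at support A is upward at 3.34 m, arm 2.03 m → moment R × 2.03 clockwise.
Στ = 0 ⇒ R × 2.03 = 993.5 ⇒ R = 489 N.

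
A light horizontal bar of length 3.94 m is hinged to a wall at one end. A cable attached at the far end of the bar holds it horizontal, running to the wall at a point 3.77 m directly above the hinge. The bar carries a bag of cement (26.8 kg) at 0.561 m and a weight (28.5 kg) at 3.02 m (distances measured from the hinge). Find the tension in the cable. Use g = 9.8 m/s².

Sum moments about the hinge (the unknown hinge reaction has zero arm there).
Bag of cement: 26.8 × 9.8 = 262.6 N down at 0.561 m → arm 0.561 m, τ = 262.6 × 0.561 = 147.3 N·m clockwise.
Weight: 28.5 × 9.8 = 279.3 N down at 3.02 m → arm 3.02 m, τ = 279.3 × 3.02 = 843.5 N·m clockwise.
Total clockwise load moment = 990.8 N·m.
The cable tension T acts at 3.94 m; only its component perpendicular to the bar, T sinθ, produces torque. sinθ = h/√(h²+d²) = 3.77/√(3.77²+3.94²) = 0.6913.
Setting net torque to zero: T × 3.94 × 0.6913 = 990.8 → T = 990.8 / 2.724 = 364 N.

T ≈ 364 N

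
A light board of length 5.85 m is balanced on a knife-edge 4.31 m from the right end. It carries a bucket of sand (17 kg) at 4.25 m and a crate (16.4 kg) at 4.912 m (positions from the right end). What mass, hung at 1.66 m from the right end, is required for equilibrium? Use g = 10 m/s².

m ≈ 3.34 kg

Choose the knife-edge (at 4.31 m from the right end) as the axis so the support reaction has zero arm there.
Bucket of sand: 17 × 10 = 170 N down at 4.25 m → arm 0.06 m, τ = 170 × 0.06 = 10.2 N·m clockwise.
Crate: 16.4 × 10 = 164 N down at 4.912 m → arm 0.602 m, τ = 164 × 0.602 = 98.73 N·m counterclockwise.
Net moment of known loads = 88.53 N·m counterclockwise.
An unknown mass m at 1.66 m has arm 2.65 m; its moment is m·g·2.65 clockwise.
Στ = 0 ⇒ m × 10 × 2.65 = 88.53 ⇒ m = 88.53 / (10 × 2.65) = 3.34 kg.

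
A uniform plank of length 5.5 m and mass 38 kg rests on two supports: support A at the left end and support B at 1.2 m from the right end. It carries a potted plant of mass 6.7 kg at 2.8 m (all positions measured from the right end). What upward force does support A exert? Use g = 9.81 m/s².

About support B:
Beam weight: 38 × 9.81 = 372.8 N down at 2.75 m → arm 1.55 m, τ = 372.8 × 1.55 = 577.8 N·m counterclockwise.
Potted plant: 6.7 × 9.81 = 65.73 N down at 2.8 m → arm 1.6 m, τ = 65.73 × 1.6 = 105.2 N·m counterclockwise.
Net load moment about support B = 683 N·m counterclockwise.
Reaction R at support A is upward at 5.5 m, arm 4.3 m → moment R × 4.3 clockwise.
Στ = 0 ⇒ R × 4.3 = 683 ⇒ R = 159 N.

R_A ≈ 159 N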